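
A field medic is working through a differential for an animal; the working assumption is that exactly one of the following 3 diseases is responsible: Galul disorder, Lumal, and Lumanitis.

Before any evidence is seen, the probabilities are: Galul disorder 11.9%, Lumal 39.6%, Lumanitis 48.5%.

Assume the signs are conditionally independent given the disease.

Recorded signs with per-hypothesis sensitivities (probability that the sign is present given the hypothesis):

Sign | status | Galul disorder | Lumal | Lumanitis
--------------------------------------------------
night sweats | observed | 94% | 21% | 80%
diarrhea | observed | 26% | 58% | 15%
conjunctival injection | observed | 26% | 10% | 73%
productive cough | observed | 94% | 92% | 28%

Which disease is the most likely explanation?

Lumanitis

Multiply each prior by the joint likelihood of the sign pattern:
  Galul disorder: 0.119 × 0.94 × 0.26 × 0.26 × 0.94 = 0.007108
  Lumal: 0.396 × 0.21 × 0.58 × 0.10 × 0.92 = 0.0044374
  Lumanitis: 0.485 × 0.80 × 0.15 × 0.73 × 0.28 = 0.011896
The unnormalized weights sum to 0.023442.
P(Galul disorder | evidence) ≈ 0.007108 / 0.023442 ≈ 0.303
P(Lumal | evidence) ≈ 0.0044374 / 0.023442 ≈ 0.189
P(Lumanitis | evidence) ≈ 0.011896 / 0.023442 ≈ 0.507
The largest is 0.507, so Lumanitis is most probable.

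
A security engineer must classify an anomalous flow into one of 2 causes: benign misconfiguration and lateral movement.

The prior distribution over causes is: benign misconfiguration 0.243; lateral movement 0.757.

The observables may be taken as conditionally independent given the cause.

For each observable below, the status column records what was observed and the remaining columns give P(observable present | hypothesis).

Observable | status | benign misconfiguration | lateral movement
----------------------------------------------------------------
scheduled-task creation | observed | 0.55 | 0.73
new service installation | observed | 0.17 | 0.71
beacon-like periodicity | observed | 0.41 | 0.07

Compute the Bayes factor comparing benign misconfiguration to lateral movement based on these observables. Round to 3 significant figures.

1.06

Joint likelihood of the observable pattern under each hypothesis:
  benign misconfiguration: 0.55 × 0.17 × 0.41 = 0.038335
  lateral movement: 0.73 × 0.71 × 0.07 = 0.036281
Bayes factor = 0.038335 / 0.036281 ≈ 1.06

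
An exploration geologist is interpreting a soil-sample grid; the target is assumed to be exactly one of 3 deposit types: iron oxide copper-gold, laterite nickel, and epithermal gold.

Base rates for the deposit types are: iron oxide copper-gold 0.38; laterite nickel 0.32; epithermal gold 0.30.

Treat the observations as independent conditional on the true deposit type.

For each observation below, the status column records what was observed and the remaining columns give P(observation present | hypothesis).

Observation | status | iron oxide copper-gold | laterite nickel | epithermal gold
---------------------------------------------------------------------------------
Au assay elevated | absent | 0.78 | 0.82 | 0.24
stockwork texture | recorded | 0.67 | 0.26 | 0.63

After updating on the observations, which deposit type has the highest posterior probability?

By Bayes' rule with conditional independence, the unnormalized weight for each hypothesis is prior × ∏ likelihoods (using 1 − P(present | H) for each absent observation):
  iron oxide copper-gold: 0.38 × (1 − 0.78) × 0.67 = 0.056012
  laterite nickel: 0.32 × (1 − 0.82) × 0.26 = 0.014976
  epithermal gold: 0.30 × (1 − 0.24) × 0.63 = 0.14364
The unnormalized weights sum to 0.21463.
P(iron oxide copper-gold | evidence) ≈ 0.056012 / 0.21463 ≈ 0.261
P(laterite nickel | evidence) ≈ 0.014976 / 0.21463 ≈ 0.070
P(epithermal gold | evidence) ≈ 0.14364 / 0.21463 ≈ 0.669
The largest is 0.669, so epithermal gold is most probable.

epithermal gold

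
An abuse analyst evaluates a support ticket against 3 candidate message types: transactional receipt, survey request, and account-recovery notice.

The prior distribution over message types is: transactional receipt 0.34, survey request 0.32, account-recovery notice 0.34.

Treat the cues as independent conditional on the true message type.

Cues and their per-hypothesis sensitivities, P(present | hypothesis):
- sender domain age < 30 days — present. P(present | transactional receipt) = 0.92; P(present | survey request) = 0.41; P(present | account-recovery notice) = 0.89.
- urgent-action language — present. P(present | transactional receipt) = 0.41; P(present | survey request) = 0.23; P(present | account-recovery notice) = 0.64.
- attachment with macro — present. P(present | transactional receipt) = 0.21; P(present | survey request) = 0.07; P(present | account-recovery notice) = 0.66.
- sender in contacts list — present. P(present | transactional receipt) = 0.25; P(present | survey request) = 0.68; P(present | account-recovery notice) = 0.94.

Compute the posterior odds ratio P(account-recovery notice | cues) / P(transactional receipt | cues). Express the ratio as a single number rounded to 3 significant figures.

Unnormalized posterior weight (prior times the cue likelihoods) for each of the two hypotheses:
  account-recovery notice: 0.34 × 0.89 × 0.64 × 0.66 × 0.94 = 0.12015
  transactional receipt: 0.34 × 0.92 × 0.41 × 0.21 × 0.25 = 0.006733
Posterior odds = 0.12015 / 0.006733 ≈ 17.8.

17.8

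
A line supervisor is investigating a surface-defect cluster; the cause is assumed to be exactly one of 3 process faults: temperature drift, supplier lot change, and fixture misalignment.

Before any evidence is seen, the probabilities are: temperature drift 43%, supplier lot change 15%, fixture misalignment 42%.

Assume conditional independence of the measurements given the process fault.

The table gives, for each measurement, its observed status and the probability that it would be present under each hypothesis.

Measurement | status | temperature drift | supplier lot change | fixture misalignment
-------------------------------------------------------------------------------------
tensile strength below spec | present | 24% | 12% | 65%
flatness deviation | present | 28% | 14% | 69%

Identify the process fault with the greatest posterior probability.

fixture misalignment

Multiply each prior by the joint likelihood of the measurement pattern:
  temperature drift: 0.43 × 0.24 × 0.28 = 0.028896
  supplier lot change: 0.15 × 0.12 × 0.14 = 0.00252
  fixture misalignment: 0.42 × 0.65 × 0.69 = 0.18837
Normalizing constant Z = 0.028896 + 0.00252 + 0.18837 = 0.21979.
P(temperature drift | evidence) ≈ 0.028896 / 0.21979 ≈ 0.131
P(supplier lot change | evidence) ≈ 0.00252 / 0.21979 ≈ 0.011
P(fixture misalignment | evidence) ≈ 0.18837 / 0.21979 ≈ 0.857
The largest is 0.857, so fixture misalignment is most probable.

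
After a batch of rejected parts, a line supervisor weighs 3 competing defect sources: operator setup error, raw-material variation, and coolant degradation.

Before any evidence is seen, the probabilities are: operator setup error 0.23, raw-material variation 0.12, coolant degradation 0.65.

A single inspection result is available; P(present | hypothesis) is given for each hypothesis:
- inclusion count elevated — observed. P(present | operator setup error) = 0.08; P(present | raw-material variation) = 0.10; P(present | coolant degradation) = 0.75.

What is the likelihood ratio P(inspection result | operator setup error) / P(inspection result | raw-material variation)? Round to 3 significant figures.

The Bayes factor is the ratio of the two likelihoods.
  operator setup error: 0.08
  raw-material variation: 0.1
Bayes factor = 0.08 / 0.1 ≈ 0.800

0.800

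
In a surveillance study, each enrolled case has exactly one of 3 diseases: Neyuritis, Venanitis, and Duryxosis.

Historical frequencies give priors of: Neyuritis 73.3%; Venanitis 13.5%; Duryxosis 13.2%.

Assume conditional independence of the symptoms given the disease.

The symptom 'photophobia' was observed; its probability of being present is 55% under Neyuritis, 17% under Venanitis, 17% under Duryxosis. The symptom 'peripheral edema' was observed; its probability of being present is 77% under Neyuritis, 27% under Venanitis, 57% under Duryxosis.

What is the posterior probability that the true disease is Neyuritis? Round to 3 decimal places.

For each hypothesis, the unnormalized posterior weight is prior × product of the symptom likelihoods:
  Neyuritis: 0.733 × 0.55 × 0.77 = 0.31043
  Venanitis: 0.135 × 0.17 × 0.27 = 0.0061965
  Duryxosis: 0.132 × 0.17 × 0.57 = 0.012791
Normalizing constant Z = 0.31043 + 0.0061965 + 0.012791 = 0.32941.
P(Neyuritis | evidence) = 0.31043 / 0.32941 ≈ 0.942.

0.942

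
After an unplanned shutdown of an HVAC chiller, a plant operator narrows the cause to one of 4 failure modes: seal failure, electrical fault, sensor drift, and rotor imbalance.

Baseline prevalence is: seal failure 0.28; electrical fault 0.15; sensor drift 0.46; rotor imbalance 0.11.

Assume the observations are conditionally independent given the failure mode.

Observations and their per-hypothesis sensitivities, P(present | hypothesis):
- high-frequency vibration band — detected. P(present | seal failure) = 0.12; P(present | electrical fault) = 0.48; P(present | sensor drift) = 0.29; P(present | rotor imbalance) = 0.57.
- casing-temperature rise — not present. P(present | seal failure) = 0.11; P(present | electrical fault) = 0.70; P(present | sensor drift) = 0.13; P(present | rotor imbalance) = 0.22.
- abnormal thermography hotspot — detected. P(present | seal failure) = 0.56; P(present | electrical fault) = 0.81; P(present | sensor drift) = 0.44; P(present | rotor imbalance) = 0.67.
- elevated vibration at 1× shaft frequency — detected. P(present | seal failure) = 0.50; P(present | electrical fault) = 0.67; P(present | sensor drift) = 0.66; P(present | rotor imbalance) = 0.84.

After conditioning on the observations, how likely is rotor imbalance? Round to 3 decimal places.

By Bayes' rule with conditional independence, the unnormalized weight for each hypothesis is prior × ∏ likelihoods (using 1 − P(present | H) for each absent observation):
  seal failure: 0.28 × 0.12 × (1 − 0.11) × 0.56 × 0.50 = 0.0083731
  electrical fault: 0.15 × 0.48 × (1 − 0.70) × 0.81 × 0.67 = 0.011722
  sensor drift: 0.46 × 0.29 × (1 − 0.13) × 0.44 × 0.66 = 0.033703
  rotor imbalance: 0.11 × 0.57 × (1 − 0.22) × 0.67 × 0.84 = 0.027524
Marginal likelihood of the evidence = 0.081323.
P(rotor imbalance | evidence) = 0.027524 / 0.081323 ≈ 0.338.

0.338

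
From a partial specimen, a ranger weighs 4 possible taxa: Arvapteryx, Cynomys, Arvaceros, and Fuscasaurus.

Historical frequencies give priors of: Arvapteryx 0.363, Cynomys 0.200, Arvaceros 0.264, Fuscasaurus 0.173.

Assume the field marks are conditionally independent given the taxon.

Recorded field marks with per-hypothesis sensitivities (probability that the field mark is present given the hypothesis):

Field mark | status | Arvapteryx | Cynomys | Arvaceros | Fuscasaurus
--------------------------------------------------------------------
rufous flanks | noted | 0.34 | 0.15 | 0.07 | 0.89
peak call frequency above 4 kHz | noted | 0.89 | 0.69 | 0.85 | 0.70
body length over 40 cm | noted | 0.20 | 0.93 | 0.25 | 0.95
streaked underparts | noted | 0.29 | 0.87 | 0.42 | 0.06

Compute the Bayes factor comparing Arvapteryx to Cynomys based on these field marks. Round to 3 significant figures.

0.210

The Bayes factor is the ratio of the joint likelihoods of the field mark pattern under the two hypotheses.
  Arvapteryx: 0.34 × 0.89 × 0.20 × 0.29 = 0.017551
  Cynomys: 0.15 × 0.69 × 0.93 × 0.87 = 0.083742
Bayes factor = 0.017551 / 0.083742 ≈ 0.210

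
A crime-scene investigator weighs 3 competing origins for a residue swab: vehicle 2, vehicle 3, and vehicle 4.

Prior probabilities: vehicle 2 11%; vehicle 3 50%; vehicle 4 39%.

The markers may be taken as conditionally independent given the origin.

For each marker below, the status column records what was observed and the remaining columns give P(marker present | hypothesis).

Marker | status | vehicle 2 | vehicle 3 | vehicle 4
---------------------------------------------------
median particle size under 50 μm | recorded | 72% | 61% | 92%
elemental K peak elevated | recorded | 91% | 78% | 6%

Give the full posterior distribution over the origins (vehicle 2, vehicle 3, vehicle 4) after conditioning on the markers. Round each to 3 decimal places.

0.217, 0.718, 0.065

By Bayes' rule with conditional independence, the unnormalized weight for each hypothesis is prior × ∏ likelihoods:
  vehicle 2: 0.11 × 0.72 × 0.91 = 0.072072
  vehicle 3: 0.50 × 0.61 × 0.78 = 0.2379
  vehicle 4: 0.39 × 0.92 × 0.06 = 0.021528
Normalizing constant Z = 0.072072 + 0.2379 + 0.021528 = 0.3315.
P(vehicle 2 | evidence) = 0.072072 / 0.3315 ≈ 0.217
P(vehicle 3 | evidence) = 0.2379 / 0.3315 ≈ 0.718
P(vehicle 4 | evidence) = 0.021528 / 0.3315 ≈ 0.065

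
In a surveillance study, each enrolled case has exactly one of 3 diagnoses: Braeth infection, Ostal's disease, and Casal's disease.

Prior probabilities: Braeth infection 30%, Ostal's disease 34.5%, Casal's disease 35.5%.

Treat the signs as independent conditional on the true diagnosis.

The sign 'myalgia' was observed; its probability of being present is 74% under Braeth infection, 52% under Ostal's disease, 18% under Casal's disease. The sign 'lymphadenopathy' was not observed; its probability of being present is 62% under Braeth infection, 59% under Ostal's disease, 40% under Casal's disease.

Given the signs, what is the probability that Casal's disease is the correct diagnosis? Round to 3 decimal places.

0.195

Multiply each prior by the joint likelihood of the sign pattern (using 1 − P(present | H) for each absent sign):
  Braeth infection: 0.300 × 0.74 × (1 − 0.62) = 0.08436
  Ostal's disease: 0.345 × 0.52 × (1 − 0.59) = 0.073554
  Casal's disease: 0.355 × 0.18 × (1 − 0.40) = 0.03834
The unnormalized weights sum to 0.19625.
P(Casal's disease | evidence) = 0.03834 / 0.19625 ≈ 0.195.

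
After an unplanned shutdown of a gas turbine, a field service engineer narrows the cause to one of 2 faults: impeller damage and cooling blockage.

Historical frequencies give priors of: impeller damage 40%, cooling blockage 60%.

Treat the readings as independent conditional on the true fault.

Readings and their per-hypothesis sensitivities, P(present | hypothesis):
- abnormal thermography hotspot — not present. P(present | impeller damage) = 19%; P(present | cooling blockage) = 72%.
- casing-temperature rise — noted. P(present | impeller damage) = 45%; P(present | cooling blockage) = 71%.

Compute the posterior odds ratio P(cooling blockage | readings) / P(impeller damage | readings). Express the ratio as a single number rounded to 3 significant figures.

Unnormalized posterior weight (prior times the reading likelihoods) for each of the two hypotheses (using 1 − P(present | H) for each absent reading):
  cooling blockage: 0.60 × (1 − 0.72) × 0.71 = 0.11928
  impeller damage: 0.40 × (1 − 0.19) × 0.45 = 0.1458
Posterior odds = 0.11928 / 0.1458 ≈ 0.818.

0.818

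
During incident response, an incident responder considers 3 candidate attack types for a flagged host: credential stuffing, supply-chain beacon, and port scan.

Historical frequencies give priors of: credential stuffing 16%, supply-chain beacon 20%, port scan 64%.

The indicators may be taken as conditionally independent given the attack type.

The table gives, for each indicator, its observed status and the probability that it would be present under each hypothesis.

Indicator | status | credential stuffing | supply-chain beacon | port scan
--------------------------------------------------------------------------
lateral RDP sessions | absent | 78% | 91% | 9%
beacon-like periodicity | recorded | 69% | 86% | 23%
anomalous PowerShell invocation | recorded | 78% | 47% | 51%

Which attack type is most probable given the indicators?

Multiply each prior by the joint likelihood of the indicator pattern (using 1 − P(present | H) for each absent indicator):
  credential stuffing: 0.16 × (1 − 0.78) × 0.69 × 0.78 = 0.018945
  supply-chain beacon: 0.20 × (1 − 0.91) × 0.86 × 0.47 = 0.0072756
  port scan: 0.64 × (1 − 0.09) × 0.23 × 0.51 = 0.068316
The unnormalized weights sum to 0.094536.
P(credential stuffing | evidence) ≈ 0.018945 / 0.094536 ≈ 0.200
P(supply-chain beacon | evidence) ≈ 0.0072756 / 0.094536 ≈ 0.077
P(port scan | evidence) ≈ 0.068316 / 0.094536 ≈ 0.723
The largest is 0.723, so port scan is most probable.

port scan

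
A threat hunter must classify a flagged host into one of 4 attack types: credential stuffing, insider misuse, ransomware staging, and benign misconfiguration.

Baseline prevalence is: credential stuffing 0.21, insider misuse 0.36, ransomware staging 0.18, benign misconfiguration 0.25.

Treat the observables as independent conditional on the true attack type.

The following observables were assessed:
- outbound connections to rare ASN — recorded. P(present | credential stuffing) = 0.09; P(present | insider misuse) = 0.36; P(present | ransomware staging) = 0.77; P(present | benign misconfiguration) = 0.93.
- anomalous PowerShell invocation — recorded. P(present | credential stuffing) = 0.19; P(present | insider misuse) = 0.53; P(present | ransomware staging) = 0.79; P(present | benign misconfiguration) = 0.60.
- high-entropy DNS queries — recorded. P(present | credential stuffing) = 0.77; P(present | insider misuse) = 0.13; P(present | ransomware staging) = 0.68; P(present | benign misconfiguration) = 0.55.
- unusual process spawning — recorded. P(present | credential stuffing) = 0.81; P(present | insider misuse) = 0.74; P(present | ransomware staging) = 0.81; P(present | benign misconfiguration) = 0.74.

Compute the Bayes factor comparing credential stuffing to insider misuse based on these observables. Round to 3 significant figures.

The Bayes factor is the ratio of the joint likelihoods of the observable pattern under the two hypotheses.
  credential stuffing: 0.09 × 0.19 × 0.77 × 0.81 = 0.010665
  insider misuse: 0.36 × 0.53 × 0.13 × 0.74 = 0.018355
Bayes factor = 0.010665 / 0.018355 ≈ 0.581

0.581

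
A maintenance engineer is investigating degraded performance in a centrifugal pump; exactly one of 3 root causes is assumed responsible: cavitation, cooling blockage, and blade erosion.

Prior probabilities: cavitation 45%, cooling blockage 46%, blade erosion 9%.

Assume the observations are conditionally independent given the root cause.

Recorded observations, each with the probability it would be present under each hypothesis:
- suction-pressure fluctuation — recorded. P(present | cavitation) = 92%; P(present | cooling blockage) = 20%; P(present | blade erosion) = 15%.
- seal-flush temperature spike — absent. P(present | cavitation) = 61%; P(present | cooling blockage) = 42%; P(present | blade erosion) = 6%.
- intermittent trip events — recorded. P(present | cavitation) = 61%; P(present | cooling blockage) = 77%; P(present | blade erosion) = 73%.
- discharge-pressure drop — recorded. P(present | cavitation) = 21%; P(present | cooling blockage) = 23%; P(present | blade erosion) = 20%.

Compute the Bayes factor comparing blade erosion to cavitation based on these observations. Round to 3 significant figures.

0.448

Joint likelihood of the evidence pattern under each hypothesis (using 1 − P(present | H) for each absent observation):
  blade erosion: 0.15 × (1 − 0.06) × 0.73 × 0.20 = 0.020586
  cavitation: 0.92 × (1 − 0.61) × 0.61 × 0.21 = 0.045962
Bayes factor = 0.020586 / 0.045962 ≈ 0.448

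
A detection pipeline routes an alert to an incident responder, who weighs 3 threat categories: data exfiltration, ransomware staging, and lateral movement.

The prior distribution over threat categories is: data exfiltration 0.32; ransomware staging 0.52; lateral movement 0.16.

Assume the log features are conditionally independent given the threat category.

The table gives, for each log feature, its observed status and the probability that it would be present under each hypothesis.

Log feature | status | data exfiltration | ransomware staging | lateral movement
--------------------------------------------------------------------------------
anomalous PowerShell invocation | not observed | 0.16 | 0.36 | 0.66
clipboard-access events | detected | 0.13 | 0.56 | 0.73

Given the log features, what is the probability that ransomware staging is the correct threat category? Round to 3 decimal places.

For each hypothesis, the unnormalized posterior weight is prior × product of the log feature likelihoods (using 1 − P(present | H) for each absent log feature):
  data exfiltration: 0.32 × (1 − 0.16) × 0.13 = 0.034944
  ransomware staging: 0.52 × (1 − 0.36) × 0.56 = 0.18637
  lateral movement: 0.16 × (1 − 0.66) × 0.73 = 0.039712
Normalizing constant Z = 0.034944 + 0.18637 + 0.039712 = 0.26102.
P(ransomware staging | evidence) = 0.18637 / 0.26102 ≈ 0.714.

0.714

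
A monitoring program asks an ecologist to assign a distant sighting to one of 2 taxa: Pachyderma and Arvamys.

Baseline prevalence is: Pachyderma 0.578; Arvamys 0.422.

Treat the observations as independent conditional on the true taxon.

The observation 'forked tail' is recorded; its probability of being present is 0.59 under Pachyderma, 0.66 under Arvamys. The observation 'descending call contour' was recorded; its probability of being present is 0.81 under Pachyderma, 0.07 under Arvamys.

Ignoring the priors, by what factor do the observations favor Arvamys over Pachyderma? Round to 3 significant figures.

Take the product of per-observation likelihoods under each hypothesis, then divide.
  Arvamys: 0.66 × 0.07 = 0.0462
  Pachyderma: 0.59 × 0.81 = 0.4779
Bayes factor = 0.0462 / 0.4779 ≈ 0.0967

0.0967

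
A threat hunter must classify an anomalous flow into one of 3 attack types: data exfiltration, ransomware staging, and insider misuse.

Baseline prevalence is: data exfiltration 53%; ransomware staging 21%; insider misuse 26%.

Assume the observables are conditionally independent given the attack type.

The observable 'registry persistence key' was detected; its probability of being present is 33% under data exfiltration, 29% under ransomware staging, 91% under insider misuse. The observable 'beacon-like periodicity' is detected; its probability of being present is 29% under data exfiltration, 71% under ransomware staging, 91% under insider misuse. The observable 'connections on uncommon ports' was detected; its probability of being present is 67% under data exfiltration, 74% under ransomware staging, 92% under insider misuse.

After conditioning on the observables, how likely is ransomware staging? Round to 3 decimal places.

0.121

By Bayes' rule with conditional independence, the unnormalized weight for each hypothesis is prior × ∏ likelihoods:
  data exfiltration: 0.53 × 0.33 × 0.29 × 0.67 = 0.033983
  ransomware staging: 0.21 × 0.29 × 0.71 × 0.74 = 0.031997
  insider misuse: 0.26 × 0.91 × 0.91 × 0.92 = 0.19808
Normalizing constant Z = 0.033983 + 0.031997 + 0.19808 = 0.26406.
P(ransomware staging | evidence) = 0.031997 / 0.26406 ≈ 0.121.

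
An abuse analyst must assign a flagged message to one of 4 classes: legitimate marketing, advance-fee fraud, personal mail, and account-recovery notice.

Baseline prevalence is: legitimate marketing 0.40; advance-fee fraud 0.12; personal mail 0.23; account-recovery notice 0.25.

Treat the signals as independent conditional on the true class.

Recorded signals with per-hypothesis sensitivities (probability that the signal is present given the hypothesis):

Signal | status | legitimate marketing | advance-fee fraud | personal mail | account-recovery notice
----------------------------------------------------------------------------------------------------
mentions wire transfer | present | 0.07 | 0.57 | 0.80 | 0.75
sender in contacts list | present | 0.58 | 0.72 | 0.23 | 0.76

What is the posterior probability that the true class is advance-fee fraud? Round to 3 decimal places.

By Bayes' rule with conditional independence, the unnormalized weight for each hypothesis is prior × ∏ likelihoods:
  legitimate marketing: 0.40 × 0.07 × 0.58 = 0.01624
  advance-fee fraud: 0.12 × 0.57 × 0.72 = 0.049248
  personal mail: 0.23 × 0.80 × 0.23 = 0.04232
  account-recovery notice: 0.25 × 0.75 × 0.76 = 0.1425
Marginal likelihood of the evidence = 0.25031.
P(advance-fee fraud | evidence) = 0.049248 / 0.25031 ≈ 0.197.

0.197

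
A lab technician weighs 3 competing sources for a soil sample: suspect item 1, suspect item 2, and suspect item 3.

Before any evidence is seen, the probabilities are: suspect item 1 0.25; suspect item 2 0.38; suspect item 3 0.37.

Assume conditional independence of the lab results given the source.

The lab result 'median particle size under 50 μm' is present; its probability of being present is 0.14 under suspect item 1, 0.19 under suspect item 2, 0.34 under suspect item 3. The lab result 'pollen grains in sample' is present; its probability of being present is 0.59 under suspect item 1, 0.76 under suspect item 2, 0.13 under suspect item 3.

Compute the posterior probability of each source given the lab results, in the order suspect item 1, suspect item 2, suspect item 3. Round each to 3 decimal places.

By Bayes' rule with conditional independence, the unnormalized weight for each hypothesis is prior × ∏ likelihoods:
  suspect item 1: 0.25 × 0.14 × 0.59 = 0.02065
  suspect item 2: 0.38 × 0.19 × 0.76 = 0.054872
  suspect item 3: 0.37 × 0.34 × 0.13 = 0.016354
Marginal likelihood of the evidence = 0.091876.
P(suspect item 1 | evidence) = 0.02065 / 0.091876 ≈ 0.225
P(suspect item 2 | evidence) = 0.054872 / 0.091876 ≈ 0.597
P(suspect item 3 | evidence) = 0.016354 / 0.091876 ≈ 0.178

0.225, 0.597, 0.178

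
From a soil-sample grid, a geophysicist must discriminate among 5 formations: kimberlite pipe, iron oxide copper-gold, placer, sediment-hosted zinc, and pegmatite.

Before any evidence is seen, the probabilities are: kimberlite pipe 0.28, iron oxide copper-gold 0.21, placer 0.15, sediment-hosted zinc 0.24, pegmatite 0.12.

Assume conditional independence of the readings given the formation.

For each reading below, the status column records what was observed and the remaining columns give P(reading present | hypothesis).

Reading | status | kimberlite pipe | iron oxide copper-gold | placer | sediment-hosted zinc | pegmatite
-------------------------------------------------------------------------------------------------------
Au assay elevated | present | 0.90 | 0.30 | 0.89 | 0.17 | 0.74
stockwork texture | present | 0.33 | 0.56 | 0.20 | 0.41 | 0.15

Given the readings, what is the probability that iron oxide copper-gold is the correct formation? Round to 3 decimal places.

0.201

By Bayes' rule with conditional independence, the unnormalized weight for each hypothesis is prior × ∏ likelihoods:
  kimberlite pipe: 0.28 × 0.90 × 0.33 = 0.08316
  iron oxide copper-gold: 0.21 × 0.30 × 0.56 = 0.03528
  placer: 0.15 × 0.89 × 0.20 = 0.0267
  sediment-hosted zinc: 0.24 × 0.17 × 0.41 = 0.016728
  pegmatite: 0.12 × 0.74 × 0.15 = 0.01332
Normalizing constant Z = 0.08316 + 0.03528 + 0.0267 + 0.016728 + 0.01332 = 0.17519.
P(iron oxide copper-gold | evidence) = 0.03528 / 0.17519 ≈ 0.201.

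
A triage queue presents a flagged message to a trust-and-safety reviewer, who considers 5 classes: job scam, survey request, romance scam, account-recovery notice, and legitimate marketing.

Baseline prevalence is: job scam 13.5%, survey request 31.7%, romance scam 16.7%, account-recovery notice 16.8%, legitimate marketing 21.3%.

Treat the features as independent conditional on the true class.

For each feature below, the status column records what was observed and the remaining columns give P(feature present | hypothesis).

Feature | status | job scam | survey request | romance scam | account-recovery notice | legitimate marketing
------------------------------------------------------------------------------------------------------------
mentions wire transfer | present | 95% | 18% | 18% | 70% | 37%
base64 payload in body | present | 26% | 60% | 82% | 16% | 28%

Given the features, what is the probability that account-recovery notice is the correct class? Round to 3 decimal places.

For each hypothesis, the unnormalized posterior weight is prior × product of the feature likelihoods:
  job scam: 0.135 × 0.95 × 0.26 = 0.033345
  survey request: 0.317 × 0.18 × 0.60 = 0.034236
  romance scam: 0.167 × 0.18 × 0.82 = 0.024649
  account-recovery notice: 0.168 × 0.70 × 0.16 = 0.018816
  legitimate marketing: 0.213 × 0.37 × 0.28 = 0.022067
Normalizing constant Z = 0.033345 + 0.034236 + 0.024649 + 0.018816 + 0.022067 = 0.13311.
P(account-recovery notice | evidence) = 0.018816 / 0.13311 ≈ 0.141.

0.141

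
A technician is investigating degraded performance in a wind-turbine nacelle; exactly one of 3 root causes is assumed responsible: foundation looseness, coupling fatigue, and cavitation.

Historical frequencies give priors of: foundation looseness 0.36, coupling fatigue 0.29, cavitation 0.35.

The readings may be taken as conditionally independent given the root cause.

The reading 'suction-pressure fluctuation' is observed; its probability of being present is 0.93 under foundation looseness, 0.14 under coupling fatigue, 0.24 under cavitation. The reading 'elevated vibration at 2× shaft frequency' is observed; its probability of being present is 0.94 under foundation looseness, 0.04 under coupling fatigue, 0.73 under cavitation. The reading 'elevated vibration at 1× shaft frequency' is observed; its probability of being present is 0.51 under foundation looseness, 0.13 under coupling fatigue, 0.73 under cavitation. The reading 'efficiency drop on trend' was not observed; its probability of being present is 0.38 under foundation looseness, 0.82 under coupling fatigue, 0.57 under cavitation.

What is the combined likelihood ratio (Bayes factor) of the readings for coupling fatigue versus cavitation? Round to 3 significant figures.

0.00238

Joint likelihood of the reading pattern under each hypothesis (using 1 − P(present | H) for each absent reading):
  coupling fatigue: 0.14 × 0.04 × 0.13 × (1 − 0.82) = 0.00013104
  cavitation: 0.24 × 0.73 × 0.73 × (1 − 0.57) = 0.054995
Bayes factor = 0.00013104 / 0.054995 ≈ 0.00238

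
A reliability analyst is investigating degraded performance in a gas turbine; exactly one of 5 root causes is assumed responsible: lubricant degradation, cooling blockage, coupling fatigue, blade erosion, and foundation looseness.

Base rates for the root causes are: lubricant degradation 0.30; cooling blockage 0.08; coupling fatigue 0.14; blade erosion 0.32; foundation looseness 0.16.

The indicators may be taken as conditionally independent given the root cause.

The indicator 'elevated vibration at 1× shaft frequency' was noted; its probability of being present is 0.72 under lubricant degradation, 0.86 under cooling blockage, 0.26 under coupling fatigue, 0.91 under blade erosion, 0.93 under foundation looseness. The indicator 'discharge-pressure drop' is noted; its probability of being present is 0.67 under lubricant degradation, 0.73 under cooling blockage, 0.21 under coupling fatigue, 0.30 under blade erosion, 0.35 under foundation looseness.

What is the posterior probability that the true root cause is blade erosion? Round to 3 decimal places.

0.255

For each hypothesis, the unnormalized posterior weight is prior × product of the indicator likelihoods:
  lubricant degradation: 0.30 × 0.72 × 0.67 = 0.14472
  cooling blockage: 0.08 × 0.86 × 0.73 = 0.050224
  coupling fatigue: 0.14 × 0.26 × 0.21 = 0.007644
  blade erosion: 0.32 × 0.91 × 0.30 = 0.08736
  foundation looseness: 0.16 × 0.93 × 0.35 = 0.05208
Normalizing constant Z = 0.14472 + 0.050224 + 0.007644 + 0.08736 + 0.05208 = 0.34203.
P(blade erosion | evidence) = 0.08736 / 0.34203 ≈ 0.255.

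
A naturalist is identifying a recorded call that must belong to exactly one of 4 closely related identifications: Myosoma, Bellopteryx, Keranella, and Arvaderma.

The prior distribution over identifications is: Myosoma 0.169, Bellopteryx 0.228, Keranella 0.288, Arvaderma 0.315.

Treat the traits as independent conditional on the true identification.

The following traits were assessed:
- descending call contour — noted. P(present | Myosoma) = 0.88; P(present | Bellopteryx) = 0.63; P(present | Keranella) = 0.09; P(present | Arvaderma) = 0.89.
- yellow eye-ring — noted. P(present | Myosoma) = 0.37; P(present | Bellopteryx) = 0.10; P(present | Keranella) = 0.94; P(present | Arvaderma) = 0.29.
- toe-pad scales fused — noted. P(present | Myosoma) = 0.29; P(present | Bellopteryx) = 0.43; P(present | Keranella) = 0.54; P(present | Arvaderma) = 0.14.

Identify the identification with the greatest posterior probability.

Multiply each prior by the joint likelihood of the trait pattern:
  Myosoma: 0.169 × 0.88 × 0.37 × 0.29 = 0.015958
  Bellopteryx: 0.228 × 0.63 × 0.10 × 0.43 = 0.0061765
  Keranella: 0.288 × 0.09 × 0.94 × 0.54 = 0.013157
  Arvaderma: 0.315 × 0.89 × 0.29 × 0.14 = 0.011382
Marginal likelihood of the evidence = 0.046673.
P(Myosoma | evidence) ≈ 0.015958 / 0.046673 ≈ 0.342
P(Bellopteryx | evidence) ≈ 0.0061765 / 0.046673 ≈ 0.132
P(Keranella | evidence) ≈ 0.013157 / 0.046673 ≈ 0.282
P(Arvaderma | evidence) ≈ 0.011382 / 0.046673 ≈ 0.244
The largest is 0.342, so Myosoma is most probable.

Myosoma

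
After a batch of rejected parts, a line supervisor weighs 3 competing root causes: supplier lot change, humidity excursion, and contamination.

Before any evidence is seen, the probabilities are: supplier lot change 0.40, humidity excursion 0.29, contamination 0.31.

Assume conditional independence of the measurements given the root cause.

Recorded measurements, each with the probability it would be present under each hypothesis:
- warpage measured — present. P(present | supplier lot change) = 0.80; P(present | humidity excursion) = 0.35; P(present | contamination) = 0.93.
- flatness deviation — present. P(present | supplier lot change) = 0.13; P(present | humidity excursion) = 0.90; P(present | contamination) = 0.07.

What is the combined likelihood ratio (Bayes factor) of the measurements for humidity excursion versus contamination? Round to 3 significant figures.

Joint likelihood of the measurement pattern under each hypothesis:
  humidity excursion: 0.35 × 0.90 = 0.315
  contamination: 0.93 × 0.07 = 0.0651
Bayes factor = 0.315 / 0.0651 ≈ 4.84

4.84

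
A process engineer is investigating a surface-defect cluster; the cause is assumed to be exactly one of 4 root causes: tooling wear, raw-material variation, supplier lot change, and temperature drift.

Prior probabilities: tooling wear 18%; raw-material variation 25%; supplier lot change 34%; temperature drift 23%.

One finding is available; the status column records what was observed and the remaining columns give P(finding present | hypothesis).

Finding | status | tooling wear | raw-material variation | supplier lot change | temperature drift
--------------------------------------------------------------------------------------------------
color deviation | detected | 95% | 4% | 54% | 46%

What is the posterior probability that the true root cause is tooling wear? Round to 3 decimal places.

For each hypothesis, the unnormalized posterior weight is prior × likelihood:
  tooling wear: 0.18 × 0.95 = 0.171
  raw-material variation: 0.25 × 0.04 = 0.01
  supplier lot change: 0.34 × 0.54 = 0.1836
  temperature drift: 0.23 × 0.46 = 0.1058
Normalizing constant Z = 0.171 + 0.01 + 0.1836 + 0.1058 = 0.4704.
P(tooling wear | evidence) = 0.171 / 0.4704 ≈ 0.364.

0.364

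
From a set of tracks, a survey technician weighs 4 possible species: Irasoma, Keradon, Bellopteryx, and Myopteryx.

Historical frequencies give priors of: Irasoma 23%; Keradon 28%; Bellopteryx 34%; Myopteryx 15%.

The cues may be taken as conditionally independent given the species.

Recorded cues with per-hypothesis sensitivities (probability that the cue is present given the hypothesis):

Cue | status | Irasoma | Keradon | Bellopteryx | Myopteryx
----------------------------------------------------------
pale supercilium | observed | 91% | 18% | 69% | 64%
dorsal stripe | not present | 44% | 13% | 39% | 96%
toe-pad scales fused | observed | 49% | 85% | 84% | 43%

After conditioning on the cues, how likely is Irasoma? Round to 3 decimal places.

For each hypothesis, the unnormalized posterior weight is prior × product of the cue likelihoods (using 1 − P(present | H) for each absent cue):
  Irasoma: 0.23 × 0.91 × (1 − 0.44) × 0.49 = 0.057432
  Keradon: 0.28 × 0.18 × (1 − 0.13) × 0.85 = 0.037271
  Bellopteryx: 0.34 × 0.69 × (1 − 0.39) × 0.84 = 0.12021
  Myopteryx: 0.15 × 0.64 × (1 − 0.96) × 0.43 = 0.0016512
The unnormalized weights sum to 0.21656.
P(Irasoma | evidence) = 0.057432 / 0.21656 ≈ 0.265.

0.265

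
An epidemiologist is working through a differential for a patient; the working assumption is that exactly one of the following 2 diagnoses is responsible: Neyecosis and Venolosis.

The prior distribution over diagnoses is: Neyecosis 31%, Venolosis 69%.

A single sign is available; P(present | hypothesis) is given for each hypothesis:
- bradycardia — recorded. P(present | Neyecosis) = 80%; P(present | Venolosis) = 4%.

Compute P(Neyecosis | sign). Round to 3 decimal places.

Multiply each prior by the likelihood of the sign:
  Neyecosis: 0.31 × 0.80 = 0.248
  Venolosis: 0.69 × 0.04 = 0.0276
The unnormalized weights sum to 0.2756.
P(Neyecosis | evidence) = 0.248 / 0.2756 ≈ 0.900.

0.900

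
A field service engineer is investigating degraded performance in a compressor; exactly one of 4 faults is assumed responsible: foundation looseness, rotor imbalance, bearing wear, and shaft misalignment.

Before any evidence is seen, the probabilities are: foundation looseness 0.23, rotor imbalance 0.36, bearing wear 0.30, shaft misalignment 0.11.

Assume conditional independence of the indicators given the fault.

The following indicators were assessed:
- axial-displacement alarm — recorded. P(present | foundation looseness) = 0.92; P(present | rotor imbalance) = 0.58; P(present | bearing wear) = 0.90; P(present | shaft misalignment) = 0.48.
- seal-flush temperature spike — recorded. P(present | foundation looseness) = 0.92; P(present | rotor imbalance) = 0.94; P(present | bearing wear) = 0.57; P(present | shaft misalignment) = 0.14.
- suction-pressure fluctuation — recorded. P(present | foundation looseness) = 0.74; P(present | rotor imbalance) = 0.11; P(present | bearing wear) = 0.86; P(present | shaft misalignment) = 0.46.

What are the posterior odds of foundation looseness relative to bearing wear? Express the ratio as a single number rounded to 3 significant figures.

1.09

The normalizing constant cancels in an odds ratio, so compute prior × likelihood for the two hypotheses only:
  foundation looseness: 0.23 × 0.92 × 0.92 × 0.74 = 0.14406
  bearing wear: 0.30 × 0.90 × 0.57 × 0.86 = 0.13235
Odds(foundation looseness : bearing wear) = 0.14406 / 0.13235 ≈ 1.09.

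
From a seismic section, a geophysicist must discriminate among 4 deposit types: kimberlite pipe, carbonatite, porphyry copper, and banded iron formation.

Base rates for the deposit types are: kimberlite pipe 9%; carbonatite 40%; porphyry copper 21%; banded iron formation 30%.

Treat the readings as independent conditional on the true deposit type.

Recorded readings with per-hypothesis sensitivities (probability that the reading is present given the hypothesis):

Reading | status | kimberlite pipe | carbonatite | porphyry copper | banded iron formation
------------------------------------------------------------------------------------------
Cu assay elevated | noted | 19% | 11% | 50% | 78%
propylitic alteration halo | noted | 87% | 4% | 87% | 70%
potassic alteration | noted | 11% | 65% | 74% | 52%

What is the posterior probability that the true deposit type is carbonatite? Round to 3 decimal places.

0.007

Multiply each prior by the joint likelihood of the reading pattern:
  kimberlite pipe: 0.09 × 0.19 × 0.87 × 0.11 = 0.0016365
  carbonatite: 0.40 × 0.11 × 0.04 × 0.65 = 0.001144
  porphyry copper: 0.21 × 0.50 × 0.87 × 0.74 = 0.067599
  banded iron formation: 0.30 × 0.78 × 0.70 × 0.52 = 0.085176
Marginal likelihood of the evidence = 0.15556.
P(carbonatite | evidence) = 0.001144 / 0.15556 ≈ 0.007.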